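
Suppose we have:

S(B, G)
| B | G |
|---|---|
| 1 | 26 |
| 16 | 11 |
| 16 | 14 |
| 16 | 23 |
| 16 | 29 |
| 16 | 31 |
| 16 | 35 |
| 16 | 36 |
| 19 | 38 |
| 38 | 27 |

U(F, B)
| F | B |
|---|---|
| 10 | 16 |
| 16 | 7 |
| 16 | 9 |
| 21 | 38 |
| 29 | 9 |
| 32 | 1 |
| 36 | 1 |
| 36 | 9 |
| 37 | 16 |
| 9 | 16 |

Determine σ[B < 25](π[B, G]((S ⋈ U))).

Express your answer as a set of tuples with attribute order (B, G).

{(1, 26), (16, 11), (16, 14), (16, 23), (16, 29), (16, 31), (16, 35), (16, 36)}

S ⋈ U (natural join on B): {(1, 26, 32), (1, 26, 36), (16, 11, 10), (16, 11, 37), (16, 11, 9), (16, 14, 10), (16, 14, 37), (16, 14, 9), (16, 23, 10), (16, 23, 37), (16, 23, 9), (16, 29, 10), (16, 29, 37), (16, 29, 9), (16, 31, 10), (16, 31, 37), (16, 31, 9), (16, 35, 10), (16, 35, 37), (16, 35, 9), (16, 36, 10), (16, 36, 37), (16, 36, 9), (38, 27, 21)}
Projecting to B, G (15 duplicate(s) eliminated): {(1, 26), (16, 11), (16, 14), (16, 23), (16, 29), (16, 31), (16, 35), (16, 36), (38, 27)}
Filtering on B < 25 leaves {(1, 26), (16, 11), (16, 14), (16, 23), (16, 29), (16, 31), (16, 35), (16, 36)}.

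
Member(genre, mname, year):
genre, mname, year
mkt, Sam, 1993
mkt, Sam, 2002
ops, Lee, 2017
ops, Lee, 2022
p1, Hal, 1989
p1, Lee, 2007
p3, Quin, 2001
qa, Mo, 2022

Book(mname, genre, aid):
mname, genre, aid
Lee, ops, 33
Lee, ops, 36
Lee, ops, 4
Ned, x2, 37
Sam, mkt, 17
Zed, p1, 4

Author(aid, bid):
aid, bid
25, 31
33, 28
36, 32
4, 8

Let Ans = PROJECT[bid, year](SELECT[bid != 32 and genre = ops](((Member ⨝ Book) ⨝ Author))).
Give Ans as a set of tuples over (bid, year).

{(28, 2017), (28, 2022), (8, 2017), (8, 2022)}

Joining Member and Book on genre, mname yields {(mkt, Sam, 1993, 17), (mkt, Sam, 2002, 17), (ops, Lee, 2017, 33), (ops, Lee, 2017, 36), (ops, Lee, 2017, 4), (ops, Lee, 2022, 33), (ops, Lee, 2022, 36), (ops, Lee, 2022, 4)}.
Joining (Member ⨝ Book) and Author on aid yields {(ops, Lee, 2017, 33, 28), (ops, Lee, 2017, 36, 32), (ops, Lee, 2017, 4, 8), (ops, Lee, 2022, 33, 28), (ops, Lee, 2022, 36, 32), (ops, Lee, 2022, 4, 8)}.
Selection bid != 32 and genre = ops: {(ops, Lee, 2017, 33, 28), (ops, Lee, 2017, 4, 8), (ops, Lee, 2022, 33, 28), (ops, Lee, 2022, 4, 8)}
Keep only column(s) bid, year: {(28, 2017), (28, 2022), (8, 2017), (8, 2022)}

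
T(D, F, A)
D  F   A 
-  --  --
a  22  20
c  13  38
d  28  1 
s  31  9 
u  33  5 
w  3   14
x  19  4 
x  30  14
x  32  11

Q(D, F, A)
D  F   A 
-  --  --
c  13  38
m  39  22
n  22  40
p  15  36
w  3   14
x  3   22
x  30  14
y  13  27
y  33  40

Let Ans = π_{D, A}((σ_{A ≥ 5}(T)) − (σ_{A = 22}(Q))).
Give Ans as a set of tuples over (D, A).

{(a, 20), (c, 38), (s, 9), (u, 5), (w, 14), (x, 11), (x, 14)}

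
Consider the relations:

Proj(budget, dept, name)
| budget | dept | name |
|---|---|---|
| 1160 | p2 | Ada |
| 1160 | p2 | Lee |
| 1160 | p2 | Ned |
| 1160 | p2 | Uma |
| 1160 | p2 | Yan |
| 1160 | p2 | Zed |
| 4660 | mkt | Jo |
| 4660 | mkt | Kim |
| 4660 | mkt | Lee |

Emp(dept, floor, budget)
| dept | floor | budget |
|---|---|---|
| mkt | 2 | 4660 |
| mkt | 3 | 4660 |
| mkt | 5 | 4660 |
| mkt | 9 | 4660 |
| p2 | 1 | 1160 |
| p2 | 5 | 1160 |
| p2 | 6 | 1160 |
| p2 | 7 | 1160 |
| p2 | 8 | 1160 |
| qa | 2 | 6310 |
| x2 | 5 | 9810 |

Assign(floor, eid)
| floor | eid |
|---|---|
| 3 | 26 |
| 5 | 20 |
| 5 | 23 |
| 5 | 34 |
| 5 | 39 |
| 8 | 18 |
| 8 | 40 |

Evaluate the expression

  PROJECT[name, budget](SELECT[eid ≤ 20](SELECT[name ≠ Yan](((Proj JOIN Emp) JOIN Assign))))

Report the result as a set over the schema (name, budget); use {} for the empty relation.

{(Ada, 1160), (Jo, 4660), (Kim, 4660), (Lee, 1160), (Lee, 4660), (Ned, 1160), (Uma, 1160), (Zed, 1160)}

Proj ⋈ Emp (natural join on budget, dept): {(1160, p2, Ada, 1), (1160, p2, Ada, 5), (1160, p2, Ada, 6), (1160, p2, Ada, 7), (1160, p2, Ada, 8), (1160, p2, Lee, 1), (1160, p2, Lee, 5), (1160, p2, Lee, 6), (1160, p2, Lee, 7), (1160, p2, Lee, 8), (1160, p2, Ned, 1), (1160, p2, Ned, 5), (1160, p2, Ned, 6), (1160, p2, Ned, 7), (1160, p2, Ned, 8), (1160, p2, Uma, 1), (1160, p2, Uma, 5), (1160, p2, Uma, 6), (1160, p2, Uma, 7), (1160, p2, Uma, 8), (1160, p2, Yan, 1), (1160, p2, Yan, 5), (1160, p2, Yan, 6), (1160, p2, Yan, 7), (1160, p2, Yan, 8), (1160, p2, Zed, 1), (1160, p2, Zed, 5), (1160, p2, Zed, 6), (1160, p2, Zed, 7), (1160, p2, Zed, 8), (4660, mkt, Jo, 2), (4660, mkt, Jo, 3), (4660, mkt, Jo, 5), (4660, mkt, Jo, 9), (4660, mkt, Kim, 2), (4660, mkt, Kim, 3), (4660, mkt, Kim, 5), (4660, mkt, Kim, 9), (4660, mkt, Lee, 2), (4660, mkt, Lee, 3), (4660, mkt, Lee, 5), (4660, mkt, Lee, 9)}
(Proj JOIN Emp) ⋈ Assign (natural join on floor): {(1160, p2, Ada, 5, 20), (1160, p2, Ada, 5, 23), (1160, p2, Ada, 5, 34), (1160, p2, Ada, 5, 39), (1160, p2, Ada, 8, 18), (1160, p2, Ada, 8, 40), (1160, p2, Lee, 5, 20), (1160, p2, Lee, 5, 23), (1160, p2, Lee, 5, 34), (1160, p2, Lee, 5, 39), (1160, p2, Lee, 8, 18), (1160, p2, Lee, 8, 40), (1160, p2, Ned, 5, 20), (1160, p2, Ned, 5, 23), (1160, p2, Ned, 5, 34), (1160, p2, Ned, 5, 39), (1160, p2, Ned, 8, 18), (1160, p2, Ned, 8, 40), (1160, p2, Uma, 5, 20), (1160, p2, Uma, 5, 23), (1160, p2, Uma, 5, 34), (1160, p2, Uma, 5, 39), (1160, p2, Uma, 8, 18), (1160, p2, Uma, 8, 40), (1160, p2, Yan, 5, 20), (1160, p2, Yan, 5, 23), (1160, p2, Yan, 5, 34), (1160, p2, Yan, 5, 39), (1160, p2, Yan, 8, 18), (1160, p2, Yan, 8, 40), (1160, p2, Zed, 5, 20), (1160, p2, Zed, 5, 23), (1160, p2, Zed, 5, 34), (1160, p2, Zed, 5, 39), (1160, p2, Zed, 8, 18), (1160, p2, Zed, 8, 40), (4660, mkt, Jo, 3, 26), (4660, mkt, Jo, 5, 20), (4660, mkt, Jo, 5, 23), (4660, mkt, Jo, 5, 34), (4660, mkt, Jo, 5, 39), (4660, mkt, Kim, 3, 26), (4660, mkt, Kim, 5, 20), (4660, mkt, Kim, 5, 23), (4660, mkt, Kim, 5, 34), (4660, mkt, Kim, 5, 39), (4660, mkt, Lee, 3, 26), (4660, mkt, Lee, 5, 20), (4660, mkt, Lee, 5, 23), (4660, mkt, Lee, 5, 34), (4660, mkt, Lee, 5, 39)}
Filtering on name ≠ Yan leaves {(1160, p2, Ada, 5, 20), (1160, p2, Ada, 5, 23), (1160, p2, Ada, 5, 34), (1160, p2, Ada, 5, 39), (1160, p2, Ada, 8, 18), (1160, p2, Ada, 8, 40), (1160, p2, Lee, 5, 20), (1160, p2, Lee, 5, 23), (1160, p2, Lee, 5, 34), (1160, p2, Lee, 5, 39), (1160, p2, Lee, 8, 18), (1160, p2, Lee, 8, 40), (1160, p2, Ned, 5, 20), (1160, p2, Ned, 5, 23), (1160, p2, Ned, 5, 34), (1160, p2, Ned, 5, 39), (1160, p2, Ned, 8, 18), (1160, p2, Ned, 8, 40), (1160, p2, Uma, 5, 20), (1160, p2, Uma, 5, 23), (1160, p2, Uma, 5, 34), (1160, p2, Uma, 5, 39), (1160, p2, Uma, 8, 18), (1160, p2, Uma, 8, 40), (1160, p2, Zed, 5, 20), (1160, p2, Zed, 5, 23), (1160, p2, Zed, 5, 34), (1160, p2, Zed, 5, 39), (1160, p2, Zed, 8, 18), (1160, p2, Zed, 8, 40), (4660, mkt, Jo, 3, 26), (4660, mkt, Jo, 5, 20), (4660, mkt, Jo, 5, 23), (4660, mkt, Jo, 5, 34), (4660, mkt, Jo, 5, 39), (4660, mkt, Kim, 3, 26), (4660, mkt, Kim, 5, 20), (4660, mkt, Kim, 5, 23), (4660, mkt, Kim, 5, 34), (4660, mkt, Kim, 5, 39), (4660, mkt, Lee, 3, 26), (4660, mkt, Lee, 5, 20), (4660, mkt, Lee, 5, 23), (4660, mkt, Lee, 5, 34), (4660, mkt, Lee, 5, 39)}.
Filtering on eid ≤ 20 leaves {(1160, p2, Ada, 5, 20), (1160, p2, Ada, 8, 18), (1160, p2, Lee, 5, 20), (1160, p2, Lee, 8, 18), (1160, p2, Ned, 5, 20), (1160, p2, Ned, 8, 18), (1160, p2, Uma, 5, 20), (1160, p2, Uma, 8, 18), (1160, p2, Zed, 5, 20), (1160, p2, Zed, 8, 18), (4660, mkt, Jo, 5, 20), (4660, mkt, Kim, 5, 20), (4660, mkt, Lee, 5, 20)}.
Projecting to name, budget (5 duplicate(s) eliminated): {(Ada, 1160), (Jo, 4660), (Kim, 4660), (Lee, 1160), (Lee, 4660), (Ned, 1160), (Uma, 1160), (Zed, 1160)}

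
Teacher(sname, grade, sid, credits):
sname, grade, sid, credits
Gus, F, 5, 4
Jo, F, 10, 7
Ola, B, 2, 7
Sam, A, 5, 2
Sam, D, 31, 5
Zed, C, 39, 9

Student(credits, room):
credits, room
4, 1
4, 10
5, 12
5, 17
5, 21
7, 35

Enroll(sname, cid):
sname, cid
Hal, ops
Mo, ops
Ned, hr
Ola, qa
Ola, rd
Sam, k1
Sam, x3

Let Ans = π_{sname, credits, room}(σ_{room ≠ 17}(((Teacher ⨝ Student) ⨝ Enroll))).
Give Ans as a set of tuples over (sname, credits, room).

{(Ola, 7, 35), (Sam, 5, 12), (Sam, 5, 21)}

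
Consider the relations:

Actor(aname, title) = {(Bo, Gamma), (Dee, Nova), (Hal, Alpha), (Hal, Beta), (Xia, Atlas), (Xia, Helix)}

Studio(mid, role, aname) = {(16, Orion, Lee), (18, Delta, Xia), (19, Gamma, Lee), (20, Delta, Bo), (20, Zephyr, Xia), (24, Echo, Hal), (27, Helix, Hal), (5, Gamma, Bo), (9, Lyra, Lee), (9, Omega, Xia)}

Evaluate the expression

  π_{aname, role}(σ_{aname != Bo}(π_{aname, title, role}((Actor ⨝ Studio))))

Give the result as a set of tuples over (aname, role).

{(Hal, Echo), (Hal, Helix), (Xia, Delta), (Xia, Omega), (Xia, Zephyr)}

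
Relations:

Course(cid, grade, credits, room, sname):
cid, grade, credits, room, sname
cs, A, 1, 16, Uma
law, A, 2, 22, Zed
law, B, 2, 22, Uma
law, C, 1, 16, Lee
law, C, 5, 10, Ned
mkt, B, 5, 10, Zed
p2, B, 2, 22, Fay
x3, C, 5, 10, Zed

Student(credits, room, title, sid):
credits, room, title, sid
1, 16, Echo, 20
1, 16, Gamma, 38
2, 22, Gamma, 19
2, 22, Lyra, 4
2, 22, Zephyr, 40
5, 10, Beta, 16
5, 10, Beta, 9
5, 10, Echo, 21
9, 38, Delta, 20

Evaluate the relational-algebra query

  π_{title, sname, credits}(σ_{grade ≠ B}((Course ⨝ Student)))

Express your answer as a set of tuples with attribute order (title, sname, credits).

Joining Course and Student on credits, room yields {(cs, A, 1, 16, Uma, Echo, 20), (cs, A, 1, 16, Uma, Gamma, 38), (law, A, 2, 22, Zed, Gamma, 19), (law, A, 2, 22, Zed, Lyra, 4), (law, A, 2, 22, Zed, Zephyr, 40), (law, B, 2, 22, Uma, Gamma, 19), (law, B, 2, 22, Uma, Lyra, 4), (law, B, 2, 22, Uma, Zephyr, 40), (law, C, 1, 16, Lee, Echo, 20), (law, C, 1, 16, Lee, Gamma, 38), (law, C, 5, 10, Ned, Beta, 16), (law, C, 5, 10, Ned, Beta, 9), (law, C, 5, 10, Ned, Echo, 21), (mkt, B, 5, 10, Zed, Beta, 16), (mkt, B, 5, 10, Zed, Beta, 9), (mkt, B, 5, 10, Zed, Echo, 21), (p2, B, 2, 22, Fay, Gamma, 19), (p2, B, 2, 22, Fay, Lyra, 4), (p2, B, 2, 22, Fay, Zephyr, 40), (x3, C, 5, 10, Zed, Beta, 16), (x3, C, 5, 10, Zed, Beta, 9), (x3, C, 5, 10, Zed, Echo, 21)}.
Filtering on grade ≠ B leaves {(cs, A, 1, 16, Uma, Echo, 20), (cs, A, 1, 16, Uma, Gamma, 38), (law, A, 2, 22, Zed, Gamma, 19), (law, A, 2, 22, Zed, Lyra, 4), (law, A, 2, 22, Zed, Zephyr, 40), (law, C, 1, 16, Lee, Echo, 20), (law, C, 1, 16, Lee, Gamma, 38), (law, C, 5, 10, Ned, Beta, 16), (law, C, 5, 10, Ned, Beta, 9), (law, C, 5, 10, Ned, Echo, 21), (x3, C, 5, 10, Zed, Beta, 16), (x3, C, 5, 10, Zed, Beta, 9), (x3, C, 5, 10, Zed, Echo, 21)}.
π[title, sname, credits]: project onto (title, sname, credits) (2 duplicate(s) eliminated) → {(Beta, Ned, 5), (Beta, Zed, 5), (Echo, Lee, 1), (Echo, Ned, 5), (Echo, Uma, 1), (Echo, Zed, 5), (Gamma, Lee, 1), (Gamma, Uma, 1), (Gamma, Zed, 2), (Lyra, Zed, 2), (Zephyr, Zed, 2)}

{(Beta, Ned, 5), (Beta, Zed, 5), (Echo, Lee, 1), (Echo, Ned, 5), (Echo, Uma, 1), (Echo, Zed, 5), (Gamma, Lee, 1), (Gamma, Uma, 1), (Gamma, Zed, 2), (Lyra, Zed, 2), (Zephyr, Zed, 2)}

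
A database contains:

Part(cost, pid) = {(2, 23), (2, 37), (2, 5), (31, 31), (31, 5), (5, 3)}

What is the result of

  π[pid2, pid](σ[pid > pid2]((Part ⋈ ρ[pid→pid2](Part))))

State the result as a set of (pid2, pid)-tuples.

ρ[pid→pid2]: schema becomes (cost, pid2); tuples unchanged.
Part ⋈ ρ[pid→pid2](Part) (natural join on cost): {(2, 23, 23), (2, 23, 37), (2, 23, 5), (2, 37, 23), (2, 37, 37), (2, 37, 5), (2, 5, 23), (2, 5, 37), (2, 5, 5), (31, 31, 31), (31, 31, 5), (31, 5, 31), (31, 5, 5), (5, 3, 3)}
Apply σ_{pid > pid2}; surviving tuples: {(2, 23, 5), (2, 37, 23), (2, 37, 5), (31, 31, 5)}
π[pid2, pid]: project onto (pid2, pid) → {(23, 37), (5, 23), (5, 31), (5, 37)}

{(23, 37), (5, 23), (5, 31), (5, 37)}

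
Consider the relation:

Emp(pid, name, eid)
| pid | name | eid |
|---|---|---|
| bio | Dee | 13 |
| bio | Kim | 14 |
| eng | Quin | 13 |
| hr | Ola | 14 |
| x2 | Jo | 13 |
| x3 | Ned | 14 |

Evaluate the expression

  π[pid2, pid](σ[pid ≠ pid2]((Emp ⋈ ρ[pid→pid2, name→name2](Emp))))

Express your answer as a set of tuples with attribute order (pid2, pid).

ρ[pid→pid2, name→name2]: schema becomes (pid2, name2, eid); tuples unchanged.
Natural join on eid: {(bio, Dee, 13, bio, Dee), (bio, Dee, 13, eng, Quin), (bio, Dee, 13, x2, Jo), (bio, Kim, 14, bio, Kim), (bio, Kim, 14, hr, Ola), (bio, Kim, 14, x3, Ned), (eng, Quin, 13, bio, Dee), (eng, Quin, 13, eng, Quin), (eng, Quin, 13, x2, Jo), (hr, Ola, 14, bio, Kim), (hr, Ola, 14, hr, Ola), (hr, Ola, 14, x3, Ned), (x2, Jo, 13, bio, Dee), (x2, Jo, 13, eng, Quin), (x2, Jo, 13, x2, Jo), (x3, Ned, 14, bio, Kim), (x3, Ned, 14, hr, Ola), (x3, Ned, 14, x3, Ned)}
Apply σ_{pid ≠ pid2}; surviving tuples: {(bio, Dee, 13, eng, Quin), (bio, Dee, 13, x2, Jo), (bio, Kim, 14, hr, Ola), (bio, Kim, 14, x3, Ned), (eng, Quin, 13, bio, Dee), (eng, Quin, 13, x2, Jo), (hr, Ola, 14, bio, Kim), (hr, Ola, 14, x3, Ned), (x2, Jo, 13, bio, Dee), (x2, Jo, 13, eng, Quin), (x3, Ned, 14, bio, Kim), (x3, Ned, 14, hr, Ola)}
π_{pid2, pid} gives {(bio, eng), (bio, hr), (bio, x2), (bio, x3), (eng, bio), (eng, x2), (hr, bio), (hr, x3), (x2, bio), (x2, eng), (x3, bio), (x3, hr)}.

{(bio, eng), (bio, hr), (bio, x2), (bio, x3), (eng, bio), (eng, x2), (hr, bio), (hr, x3), (x2, bio), (x2, eng), (x3, bio), (x3, hr)}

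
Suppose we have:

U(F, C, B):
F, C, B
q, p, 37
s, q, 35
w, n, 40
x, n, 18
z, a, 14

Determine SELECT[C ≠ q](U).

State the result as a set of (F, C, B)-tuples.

{(q, p, 37), (w, n, 40), (x, n, 18), (z, a, 14)}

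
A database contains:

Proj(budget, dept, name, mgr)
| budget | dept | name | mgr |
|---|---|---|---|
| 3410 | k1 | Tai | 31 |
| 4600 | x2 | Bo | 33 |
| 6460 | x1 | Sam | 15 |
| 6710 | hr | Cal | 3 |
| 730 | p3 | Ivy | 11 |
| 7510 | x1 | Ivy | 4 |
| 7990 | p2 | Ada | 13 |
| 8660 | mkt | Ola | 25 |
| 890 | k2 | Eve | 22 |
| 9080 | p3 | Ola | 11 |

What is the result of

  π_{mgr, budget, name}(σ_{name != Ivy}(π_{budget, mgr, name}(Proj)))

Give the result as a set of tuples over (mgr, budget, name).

π_{budget, mgr, name} gives {(3410, 31, Tai), (4600, 33, Bo), (6460, 15, Sam), (6710, 3, Cal), (730, 11, Ivy), (7510, 4, Ivy), (7990, 13, Ada), (8660, 25, Ola), (890, 22, Eve), (9080, 11, Ola)}.
Selection name != Ivy: {(3410, 31, Tai), (4600, 33, Bo), (6460, 15, Sam), (6710, 3, Cal), (7990, 13, Ada), (8660, 25, Ola), (890, 22, Eve), (9080, 11, Ola)}
π_{mgr, budget, name} gives {(11, 9080, Ola), (13, 7990, Ada), (15, 6460, Sam), (22, 890, Eve), (25, 8660, Ola), (3, 6710, Cal), (31, 3410, Tai), (33, 4600, Bo)}.

{(11, 9080, Ola), (13, 7990, Ada), (15, 6460, Sam), (22, 890, Eve), (25, 8660, Ola), (3, 6710, Cal), (31, 3410, Tai), (33, 4600, Bo)}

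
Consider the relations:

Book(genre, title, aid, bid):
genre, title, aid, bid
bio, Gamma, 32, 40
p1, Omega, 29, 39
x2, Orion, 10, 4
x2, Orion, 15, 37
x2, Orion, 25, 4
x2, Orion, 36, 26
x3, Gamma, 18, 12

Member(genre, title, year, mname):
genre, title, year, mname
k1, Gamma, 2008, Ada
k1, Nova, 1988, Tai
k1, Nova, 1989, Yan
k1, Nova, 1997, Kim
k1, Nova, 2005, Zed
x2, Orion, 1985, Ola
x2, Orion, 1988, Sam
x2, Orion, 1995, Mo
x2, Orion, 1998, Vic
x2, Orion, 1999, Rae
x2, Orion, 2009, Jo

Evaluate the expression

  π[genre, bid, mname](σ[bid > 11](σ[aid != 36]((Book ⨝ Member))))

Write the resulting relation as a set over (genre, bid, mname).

{(x2, 37, Jo), (x2, 37, Mo), (x2, 37, Ola), (x2, 37, Rae), (x2, 37, Sam), (x2, 37, Vic)}

Natural join on genre, title: {(x2, Orion, 10, 4, 1985, Ola), (x2, Orion, 10, 4, 1988, Sam), (x2, Orion, 10, 4, 1995, Mo), (x2, Orion, 10, 4, 1998, Vic), (x2, Orion, 10, 4, 1999, Rae), (x2, Orion, 10, 4, 2009, Jo), (x2, Orion, 15, 37, 1985, Ola), (x2, Orion, 15, 37, 1988, Sam), (x2, Orion, 15, 37, 1995, Mo), (x2, Orion, 15, 37, 1998, Vic), (x2, Orion, 15, 37, 1999, Rae), (x2, Orion, 15, 37, 2009, Jo), (x2, Orion, 25, 4, 1985, Ola), (x2, Orion, 25, 4, 1988, Sam), (x2, Orion, 25, 4, 1995, Mo), (x2, Orion, 25, 4, 1998, Vic), (x2, Orion, 25, 4, 1999, Rae), (x2, Orion, 25, 4, 2009, Jo), (x2, Orion, 36, 26, 1985, Ola), (x2, Orion, 36, 26, 1988, Sam), (x2, Orion, 36, 26, 1995, Mo), (x2, Orion, 36, 26, 1998, Vic), (x2, Orion, 36, 26, 1999, Rae), (x2, Orion, 36, 26, 2009, Jo)}
Apply σ_{aid != 36}; surviving tuples: {(x2, Orion, 10, 4, 1985, Ola), (x2, Orion, 10, 4, 1988, Sam), (x2, Orion, 10, 4, 1995, Mo), (x2, Orion, 10, 4, 1998, Vic), (x2, Orion, 10, 4, 1999, Rae), (x2, Orion, 10, 4, 2009, Jo), (x2, Orion, 15, 37, 1985, Ola), (x2, Orion, 15, 37, 1988, Sam), (x2, Orion, 15, 37, 1995, Mo), (x2, Orion, 15, 37, 1998, Vic), (x2, Orion, 15, 37, 1999, Rae), (x2, Orion, 15, 37, 2009, Jo), (x2, Orion, 25, 4, 1985, Ola), (x2, Orion, 25, 4, 1988, Sam), (x2, Orion, 25, 4, 1995, Mo), (x2, Orion, 25, 4, 1998, Vic), (x2, Orion, 25, 4, 1999, Rae), (x2, Orion, 25, 4, 2009, Jo)}
Apply σ_{bid > 11}; surviving tuples: {(x2, Orion, 15, 37, 1985, Ola), (x2, Orion, 15, 37, 1988, Sam), (x2, Orion, 15, 37, 1995, Mo), (x2, Orion, 15, 37, 1998, Vic), (x2, Orion, 15, 37, 1999, Rae), (x2, Orion, 15, 37, 2009, Jo)}
Projecting to genre, bid, mname: {(x2, 37, Jo), (x2, 37, Mo), (x2, 37, Ola), (x2, 37, Rae), (x2, 37, Sam), (x2, 37, Vic)}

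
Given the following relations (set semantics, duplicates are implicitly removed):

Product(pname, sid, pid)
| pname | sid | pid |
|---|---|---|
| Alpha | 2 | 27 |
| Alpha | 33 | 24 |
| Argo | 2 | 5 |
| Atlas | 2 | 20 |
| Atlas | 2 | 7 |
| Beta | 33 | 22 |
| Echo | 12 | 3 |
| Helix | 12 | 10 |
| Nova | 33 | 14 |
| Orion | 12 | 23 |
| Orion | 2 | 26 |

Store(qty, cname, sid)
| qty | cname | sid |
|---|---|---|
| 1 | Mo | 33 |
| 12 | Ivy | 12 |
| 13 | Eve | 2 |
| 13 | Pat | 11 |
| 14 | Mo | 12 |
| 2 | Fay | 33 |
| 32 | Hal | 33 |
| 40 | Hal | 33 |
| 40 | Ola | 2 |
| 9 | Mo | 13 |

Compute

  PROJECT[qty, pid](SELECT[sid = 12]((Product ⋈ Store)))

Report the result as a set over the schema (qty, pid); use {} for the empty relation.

{(12, 10), (12, 23), (12, 3), (14, 10), (14, 23), (14, 3)}

Joining Product and Store on sid yields {(Alpha, 2, 27, 13, Eve), (Alpha, 2, 27, 40, Ola), (Alpha, 33, 24, 1, Mo), (Alpha, 33, 24, 2, Fay), (Alpha, 33, 24, 32, Hal), (Alpha, 33, 24, 40, Hal), (Argo, 2, 5, 13, Eve), (Argo, 2, 5, 40, Ola), (Atlas, 2, 20, 13, Eve), (Atlas, 2, 20, 40, Ola), (Atlas, 2, 7, 13, Eve), (Atlas, 2, 7, 40, Ola), (Beta, 33, 22, 1, Mo), (Beta, 33, 22, 2, Fay), (Beta, 33, 22, 32, Hal), (Beta, 33, 22, 40, Hal), (Echo, 12, 3, 12, Ivy), (Echo, 12, 3, 14, Mo), (Helix, 12, 10, 12, Ivy), (Helix, 12, 10, 14, Mo), (Nova, 33, 14, 1, Mo), (Nova, 33, 14, 2, Fay), (Nova, 33, 14, 32, Hal), (Nova, 33, 14, 40, Hal), (Orion, 12, 23, 12, Ivy), (Orion, 12, 23, 14, Mo), (Orion, 2, 26, 13, Eve), (Orion, 2, 26, 40, Ola)}.
Selection sid = 12: {(Echo, 12, 3, 12, Ivy), (Echo, 12, 3, 14, Mo), (Helix, 12, 10, 12, Ivy), (Helix, 12, 10, 14, Mo), (Orion, 12, 23, 12, Ivy), (Orion, 12, 23, 14, Mo)}
π[qty, pid]: project onto (qty, pid) → {(12, 10), (12, 23), (12, 3), (14, 10), (14, 23), (14, 3)}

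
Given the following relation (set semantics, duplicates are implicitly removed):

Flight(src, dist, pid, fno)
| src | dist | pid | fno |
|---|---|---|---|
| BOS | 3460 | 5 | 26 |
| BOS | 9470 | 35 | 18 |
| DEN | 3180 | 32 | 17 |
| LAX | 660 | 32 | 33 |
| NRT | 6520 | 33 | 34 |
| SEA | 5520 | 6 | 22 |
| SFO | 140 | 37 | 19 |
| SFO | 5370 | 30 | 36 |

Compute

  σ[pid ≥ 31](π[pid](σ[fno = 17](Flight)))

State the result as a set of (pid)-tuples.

Apply σ_{fno = 17}; surviving tuples: {(DEN, 3180, 32, 17)}
Projecting to pid: {32}
Apply σ_{pid ≥ 31}; surviving tuples: {32}

{32}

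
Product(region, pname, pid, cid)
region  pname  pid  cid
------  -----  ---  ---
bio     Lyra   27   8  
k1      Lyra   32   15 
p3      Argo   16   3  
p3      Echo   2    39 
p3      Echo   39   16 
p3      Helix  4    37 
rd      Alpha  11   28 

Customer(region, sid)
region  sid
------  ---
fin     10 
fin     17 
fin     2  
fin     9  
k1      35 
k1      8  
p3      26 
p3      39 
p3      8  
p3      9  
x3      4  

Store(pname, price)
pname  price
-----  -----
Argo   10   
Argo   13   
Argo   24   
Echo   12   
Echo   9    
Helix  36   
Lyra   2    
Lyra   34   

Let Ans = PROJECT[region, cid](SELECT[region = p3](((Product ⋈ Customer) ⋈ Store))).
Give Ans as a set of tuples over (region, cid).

{(p3, 16), (p3, 3), (p3, 37), (p3, 39)}

Product ⋈ Customer (natural join on region): {(k1, Lyra, 32, 15, 35), (k1, Lyra, 32, 15, 8), (p3, Argo, 16, 3, 26), (p3, Argo, 16, 3, 39), (p3, Argo, 16, 3, 8), (p3, Argo, 16, 3, 9), (p3, Echo, 2, 39, 26), (p3, Echo, 2, 39, 39), (p3, Echo, 2, 39, 8), (p3, Echo, 2, 39, 9), (p3, Echo, 39, 16, 26), (p3, Echo, 39, 16, 39), (p3, Echo, 39, 16, 8), (p3, Echo, 39, 16, 9), (p3, Helix, 4, 37, 26), (p3, Helix, 4, 37, 39), (p3, Helix, 4, 37, 8), (p3, Helix, 4, 37, 9)}
(Product ⋈ Customer) ⋈ Store (natural join on pname): {(k1, Lyra, 32, 15, 35, 2), (k1, Lyra, 32, 15, 35, 34), (k1, Lyra, 32, 15, 8, 2), (k1, Lyra, 32, 15, 8, 34), (p3, Argo, 16, 3, 26, 10), (p3, Argo, 16, 3, 26, 13), (p3, Argo, 16, 3, 26, 24), (p3, Argo, 16, 3, 39, 10), (p3, Argo, 16, 3, 39, 13), (p3, Argo, 16, 3, 39, 24), (p3, Argo, 16, 3, 8, 10), (p3, Argo, 16, 3, 8, 13), (p3, Argo, 16, 3, 8, 24), (p3, Argo, 16, 3, 9, 10), (p3, Argo, 16, 3, 9, 13), (p3, Argo, 16, 3, 9, 24), (p3, Echo, 2, 39, 26, 12), (p3, Echo, 2, 39, 26, 9), (p3, Echo, 2, 39, 39, 12), (p3, Echo, 2, 39, 39, 9), (p3, Echo, 2, 39, 8, 12), (p3, Echo, 2, 39, 8, 9), (p3, Echo, 2, 39, 9, 12), (p3, Echo, 2, 39, 9, 9), (p3, Echo, 39, 16, 26, 12), (p3, Echo, 39, 16, 26, 9), (p3, Echo, 39, 16, 39, 12), (p3, Echo, 39, 16, 39, 9), (p3, Echo, 39, 16, 8, 12), (p3, Echo, 39, 16, 8, 9), (p3, Echo, 39, 16, 9, 12), (p3, Echo, 39, 16, 9, 9), (p3, Helix, 4, 37, 26, 36), (p3, Helix, 4, 37, 39, 36), (p3, Helix, 4, 37, 8, 36), (p3, Helix, 4, 37, 9, 36)}
σ[region = p3]: keep tuples satisfying region = p3 → {(p3, Argo, 16, 3, 26, 10), (p3, Argo, 16, 3, 26, 13), (p3, Argo, 16, 3, 26, 24), (p3, Argo, 16, 3, 39, 10), (p3, Argo, 16, 3, 39, 13), (p3, Argo, 16, 3, 39, 24), (p3, Argo, 16, 3, 8, 10), (p3, Argo, 16, 3, 8, 13), (p3, Argo, 16, 3, 8, 24), (p3, Argo, 16, 3, 9, 10), (p3, Argo, 16, 3, 9, 13), (p3, Argo, 16, 3, 9, 24), (p3, Echo, 2, 39, 26, 12), (p3, Echo, 2, 39, 26, 9), (p3, Echo, 2, 39, 39, 12), (p3, Echo, 2, 39, 39, 9), (p3, Echo, 2, 39, 8, 12), (p3, Echo, 2, 39, 8, 9), (p3, Echo, 2, 39, 9, 12), (p3, Echo, 2, 39, 9, 9), (p3, Echo, 39, 16, 26, 12), (p3, Echo, 39, 16, 26, 9), (p3, Echo, 39, 16, 39, 12), (p3, Echo, 39, 16, 39, 9), (p3, Echo, 39, 16, 8, 12), (p3, Echo, 39, 16, 8, 9), (p3, Echo, 39, 16, 9, 12), (p3, Echo, 39, 16, 9, 9), (p3, Helix, 4, 37, 26, 36), (p3, Helix, 4, 37, 39, 36), (p3, Helix, 4, 37, 8, 36), (p3, Helix, 4, 37, 9, 36)}
Keep only column(s) region, cid (28 duplicate(s) eliminated): {(p3, 16), (p3, 3), (p3, 37), (p3, 39)}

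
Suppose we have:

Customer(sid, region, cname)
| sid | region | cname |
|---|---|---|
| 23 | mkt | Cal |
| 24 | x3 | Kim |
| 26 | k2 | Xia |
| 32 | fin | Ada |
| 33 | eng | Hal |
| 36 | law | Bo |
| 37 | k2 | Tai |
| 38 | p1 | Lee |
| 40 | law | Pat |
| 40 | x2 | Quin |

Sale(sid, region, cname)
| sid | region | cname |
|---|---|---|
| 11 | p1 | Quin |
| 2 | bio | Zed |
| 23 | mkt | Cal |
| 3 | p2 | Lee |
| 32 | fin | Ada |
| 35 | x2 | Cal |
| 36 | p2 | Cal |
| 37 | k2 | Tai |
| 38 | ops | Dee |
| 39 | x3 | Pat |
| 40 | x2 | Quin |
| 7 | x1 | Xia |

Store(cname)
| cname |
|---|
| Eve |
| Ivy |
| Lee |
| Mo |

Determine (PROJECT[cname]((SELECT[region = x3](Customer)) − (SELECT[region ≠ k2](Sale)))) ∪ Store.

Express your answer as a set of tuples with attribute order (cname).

Apply σ_{region = x3}; surviving tuples: {(24, x3, Kim)}
Apply σ_{region ≠ k2}; surviving tuples: {(11, p1, Quin), (2, bio, Zed), (23, mkt, Cal), (3, p2, Lee), (32, fin, Ada), (35, x2, Cal), (36, p2, Cal), (38, ops, Dee), (39, x3, Pat), (40, x2, Quin), (7, x1, Xia)}
Set difference of the two operands is {(24, x3, Kim)}.
π_{cname} gives {Kim}.
Set union of the two operands is {Eve, Ivy, Kim, Lee, Mo}.

{Eve, Ivy, Kim, Lee, Mo}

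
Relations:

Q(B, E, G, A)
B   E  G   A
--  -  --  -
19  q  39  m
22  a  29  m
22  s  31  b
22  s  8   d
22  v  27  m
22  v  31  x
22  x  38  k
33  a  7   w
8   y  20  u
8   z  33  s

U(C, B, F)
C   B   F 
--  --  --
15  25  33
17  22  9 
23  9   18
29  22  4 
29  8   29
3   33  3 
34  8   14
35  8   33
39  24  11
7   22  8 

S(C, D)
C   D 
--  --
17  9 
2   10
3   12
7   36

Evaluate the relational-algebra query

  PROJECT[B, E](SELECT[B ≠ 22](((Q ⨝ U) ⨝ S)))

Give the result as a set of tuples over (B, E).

Joining Q and U on B yields {(22, a, 29, m, 17, 9), (22, a, 29, m, 29, 4), (22, a, 29, m, 7, 8), (22, s, 31, b, 17, 9), (22, s, 31, b, 29, 4), (22, s, 31, b, 7, 8), (22, s, 8, d, 17, 9), (22, s, 8, d, 29, 4), (22, s, 8, d, 7, 8), (22, v, 27, m, 17, 9), (22, v, 27, m, 29, 4), (22, v, 27, m, 7, 8), (22, v, 31, x, 17, 9), (22, v, 31, x, 29, 4), (22, v, 31, x, 7, 8), (22, x, 38, k, 17, 9), (22, x, 38, k, 29, 4), (22, x, 38, k, 7, 8), (33, a, 7, w, 3, 3), (8, y, 20, u, 29, 29), (8, y, 20, u, 34, 14), (8, y, 20, u, 35, 33), (8, z, 33, s, 29, 29), (8, z, 33, s, 34, 14), (8, z, 33, s, 35, 33)}.
Joining (Q ⨝ U) and S on C yields {(22, a, 29, m, 17, 9, 9), (22, a, 29, m, 7, 8, 36), (22, s, 31, b, 17, 9, 9), (22, s, 31, b, 7, 8, 36), (22, s, 8, d, 17, 9, 9), (22, s, 8, d, 7, 8, 36), (22, v, 27, m, 17, 9, 9), (22, v, 27, m, 7, 8, 36), (22, v, 31, x, 17, 9, 9), (22, v, 31, x, 7, 8, 36), (22, x, 38, k, 17, 9, 9), (22, x, 38, k, 7, 8, 36), (33, a, 7, w, 3, 3, 12)}.
Apply σ_{B ≠ 22}; surviving tuples: {(33, a, 7, w, 3, 3, 12)}
π[B, E]: project onto (B, E) → {(33, a)}

{(33, a)}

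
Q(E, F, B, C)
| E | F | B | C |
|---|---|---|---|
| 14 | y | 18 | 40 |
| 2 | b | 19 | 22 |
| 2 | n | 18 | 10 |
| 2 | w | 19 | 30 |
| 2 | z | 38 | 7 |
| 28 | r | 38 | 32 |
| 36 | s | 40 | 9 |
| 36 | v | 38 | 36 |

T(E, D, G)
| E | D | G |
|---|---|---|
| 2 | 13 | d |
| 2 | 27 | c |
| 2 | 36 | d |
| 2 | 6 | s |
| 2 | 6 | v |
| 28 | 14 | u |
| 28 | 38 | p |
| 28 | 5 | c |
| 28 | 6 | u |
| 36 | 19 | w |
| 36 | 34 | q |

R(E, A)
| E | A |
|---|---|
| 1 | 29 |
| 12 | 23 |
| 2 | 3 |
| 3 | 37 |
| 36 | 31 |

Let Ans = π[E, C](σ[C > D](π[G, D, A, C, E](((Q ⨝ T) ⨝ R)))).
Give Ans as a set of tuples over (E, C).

{(2, 10), (2, 22), (2, 30), (2, 7), (36, 36)}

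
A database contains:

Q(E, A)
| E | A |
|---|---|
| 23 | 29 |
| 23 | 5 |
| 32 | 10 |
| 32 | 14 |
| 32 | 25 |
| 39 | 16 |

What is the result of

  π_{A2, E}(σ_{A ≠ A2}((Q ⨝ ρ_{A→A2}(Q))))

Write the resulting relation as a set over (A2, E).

{(10, 32), (14, 32), (25, 32), (29, 23), (5, 23)}

ρ[A→A2]: schema becomes (E, A2); tuples unchanged.
Q ⋈ ρ_{A→A2}(Q) (natural join on E): {(23, 29, 29), (23, 29, 5), (23, 5, 29), (23, 5, 5), (32, 10, 10), (32, 10, 14), (32, 10, 25), (32, 14, 10), (32, 14, 14), (32, 14, 25), (32, 25, 10), (32, 25, 14), (32, 25, 25), (39, 16, 16)}
σ[A ≠ A2]: keep tuples satisfying A ≠ A2 → {(23, 29, 5), (23, 5, 29), (32, 10, 14), (32, 10, 25), (32, 14, 10), (32, 14, 25), (32, 25, 10), (32, 25, 14)}
Projecting to A2, E (3 duplicate(s) eliminated): {(10, 32), (14, 32), (25, 32), (29, 23), (5, 23)}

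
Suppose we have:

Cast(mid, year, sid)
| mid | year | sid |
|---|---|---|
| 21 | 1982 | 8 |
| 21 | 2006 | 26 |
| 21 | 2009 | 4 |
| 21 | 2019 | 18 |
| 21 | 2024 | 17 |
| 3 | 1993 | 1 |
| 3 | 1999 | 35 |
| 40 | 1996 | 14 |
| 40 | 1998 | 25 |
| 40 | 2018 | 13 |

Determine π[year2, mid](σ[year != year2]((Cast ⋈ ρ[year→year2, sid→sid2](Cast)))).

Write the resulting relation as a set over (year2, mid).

{(1982, 21), (1993, 3), (1996, 40), (1998, 40), (1999, 3), (2006, 21), (2009, 21), (2018, 40), (2019, 21), (2024, 21)}

ρ[year→year2, sid→sid2]: schema becomes (mid, year2, sid2); tuples unchanged.
Cast ⋈ ρ[year→year2, sid→sid2](Cast) (natural join on mid): {(21, 1982, 8, 1982, 8), (21, 1982, 8, 2006, 26), (21, 1982, 8, 2009, 4), (21, 1982, 8, 2019, 18), (21, 1982, 8, 2024, 17), (21, 2006, 26, 1982, 8), (21, 2006, 26, 2006, 26), (21, 2006, 26, 2009, 4), (21, 2006, 26, 2019, 18), (21, 2006, 26, 2024, 17), (21, 2009, 4, 1982, 8), (21, 2009, 4, 2006, 26), (21, 2009, 4, 2009, 4), (21, 2009, 4, 2019, 18), (21, 2009, 4, 2024, 17), (21, 2019, 18, 1982, 8), (21, 2019, 18, 2006, 26), (21, 2019, 18, 2009, 4), (21, 2019, 18, 2019, 18), (21, 2019, 18, 2024, 17), (21, 2024, 17, 1982, 8), (21, 2024, 17, 2006, 26), (21, 2024, 17, 2009, 4), (21, 2024, 17, 2019, 18), (21, 2024, 17, 2024, 17), (3, 1993, 1, 1993, 1), (3, 1993, 1, 1999, 35), (3, 1999, 35, 1993, 1), (3, 1999, 35, 1999, 35), (40, 1996, 14, 1996, 14), (40, 1996, 14, 1998, 25), (40, 1996, 14, 2018, 13), (40, 1998, 25, 1996, 14), (40, 1998, 25, 1998, 25), (40, 1998, 25, 2018, 13), (40, 2018, 13, 1996, 14), (40, 2018, 13, 1998, 25), (40, 2018, 13, 2018, 13)}
Filtering on year != year2 leaves {(21, 1982, 8, 2006, 26), (21, 1982, 8, 2009, 4), (21, 1982, 8, 2019, 18), (21, 1982, 8, 2024, 17), (21, 2006, 26, 1982, 8), (21, 2006, 26, 2009, 4), (21, 2006, 26, 2019, 18), (21, 2006, 26, 2024, 17), (21, 2009, 4, 1982, 8), (21, 2009, 4, 2006, 26), (21, 2009, 4, 2019, 18), (21, 2009, 4, 2024, 17), (21, 2019, 18, 1982, 8), (21, 2019, 18, 2006, 26), (21, 2019, 18, 2009, 4), (21, 2019, 18, 2024, 17), (21, 2024, 17, 1982, 8), (21, 2024, 17, 2006, 26), (21, 2024, 17, 2009, 4), (21, 2024, 17, 2019, 18), (3, 1993, 1, 1999, 35), (3, 1999, 35, 1993, 1), (40, 1996, 14, 1998, 25), (40, 1996, 14, 2018, 13), (40, 1998, 25, 1996, 14), (40, 1998, 25, 2018, 13), (40, 2018, 13, 1996, 14), (40, 2018, 13, 1998, 25)}.
Projecting to year2, mid (18 duplicate(s) eliminated): {(1982, 21), (1993, 3), (1996, 40), (1998, 40), (1999, 3), (2006, 21), (2009, 21), (2018, 40), (2019, 21), (2024, 21)}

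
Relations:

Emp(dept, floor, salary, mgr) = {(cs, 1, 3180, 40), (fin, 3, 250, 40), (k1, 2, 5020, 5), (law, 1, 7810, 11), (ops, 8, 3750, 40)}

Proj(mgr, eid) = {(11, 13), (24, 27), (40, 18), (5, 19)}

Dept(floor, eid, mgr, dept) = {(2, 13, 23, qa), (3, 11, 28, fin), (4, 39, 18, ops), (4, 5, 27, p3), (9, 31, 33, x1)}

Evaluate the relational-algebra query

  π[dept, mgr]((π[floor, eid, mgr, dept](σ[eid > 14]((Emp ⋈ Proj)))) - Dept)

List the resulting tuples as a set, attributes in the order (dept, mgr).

{(cs, 40), (fin, 40), (k1, 5), (ops, 40)}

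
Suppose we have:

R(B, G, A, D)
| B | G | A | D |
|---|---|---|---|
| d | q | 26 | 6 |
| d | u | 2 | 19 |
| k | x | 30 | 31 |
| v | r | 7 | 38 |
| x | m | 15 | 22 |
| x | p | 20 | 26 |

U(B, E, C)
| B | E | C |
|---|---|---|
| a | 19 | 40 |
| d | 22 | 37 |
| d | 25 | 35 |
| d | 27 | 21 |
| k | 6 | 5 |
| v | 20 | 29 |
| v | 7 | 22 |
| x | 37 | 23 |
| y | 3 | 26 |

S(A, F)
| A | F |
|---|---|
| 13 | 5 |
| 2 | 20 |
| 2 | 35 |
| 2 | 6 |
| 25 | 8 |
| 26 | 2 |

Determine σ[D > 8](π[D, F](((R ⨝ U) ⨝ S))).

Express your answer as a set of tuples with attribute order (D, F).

R ⋈ U (natural join on B): {(d, q, 26, 6, 22, 37), (d, q, 26, 6, 25, 35), (d, q, 26, 6, 27, 21), (d, u, 2, 19, 22, 37), (d, u, 2, 19, 25, 35), (d, u, 2, 19, 27, 21), (k, x, 30, 31, 6, 5), (v, r, 7, 38, 20, 29), (v, r, 7, 38, 7, 22), (x, m, 15, 22, 37, 23), (x, p, 20, 26, 37, 23)}
(R ⨝ U) ⋈ S (natural join on A): {(d, q, 26, 6, 22, 37, 2), (d, q, 26, 6, 25, 35, 2), (d, q, 26, 6, 27, 21, 2), (d, u, 2, 19, 22, 37, 20), (d, u, 2, 19, 22, 37, 35), (d, u, 2, 19, 22, 37, 6), (d, u, 2, 19, 25, 35, 20), (d, u, 2, 19, 25, 35, 35), (d, u, 2, 19, 25, 35, 6), (d, u, 2, 19, 27, 21, 20), (d, u, 2, 19, 27, 21, 35), (d, u, 2, 19, 27, 21, 6)}
π_{D, F} gives {(19, 20), (19, 35), (19, 6), (6, 2)} (8 duplicate(s) eliminated).
Filtering on D > 8 leaves {(19, 20), (19, 35), (19, 6)}.

{(19, 20), (19, 35), (19, 6)}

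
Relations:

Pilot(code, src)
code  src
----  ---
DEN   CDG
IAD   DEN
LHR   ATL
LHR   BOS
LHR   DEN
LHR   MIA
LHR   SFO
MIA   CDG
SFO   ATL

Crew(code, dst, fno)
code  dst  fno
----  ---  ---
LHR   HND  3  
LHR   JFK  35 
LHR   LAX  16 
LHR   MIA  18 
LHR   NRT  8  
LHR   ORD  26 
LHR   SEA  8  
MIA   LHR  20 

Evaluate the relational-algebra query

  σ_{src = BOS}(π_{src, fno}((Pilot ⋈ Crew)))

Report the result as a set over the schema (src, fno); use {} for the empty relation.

{(BOS, 16), (BOS, 18), (BOS, 26), (BOS, 3), (BOS, 35), (BOS, 8)}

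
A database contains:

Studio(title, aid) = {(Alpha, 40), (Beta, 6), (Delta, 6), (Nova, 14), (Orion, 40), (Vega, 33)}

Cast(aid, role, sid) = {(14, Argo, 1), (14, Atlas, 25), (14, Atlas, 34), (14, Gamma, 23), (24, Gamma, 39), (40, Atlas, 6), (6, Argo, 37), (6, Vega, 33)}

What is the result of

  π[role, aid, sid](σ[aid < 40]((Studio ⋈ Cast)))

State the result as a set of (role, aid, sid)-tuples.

Studio ⋈ Cast (natural join on aid): {(Alpha, 40, Atlas, 6), (Beta, 6, Argo, 37), (Beta, 6, Vega, 33), (Delta, 6, Argo, 37), (Delta, 6, Vega, 33), (Nova, 14, Argo, 1), (Nova, 14, Atlas, 25), (Nova, 14, Atlas, 34), (Nova, 14, Gamma, 23), (Orion, 40, Atlas, 6)}
Apply σ_{aid < 40}; surviving tuples: {(Beta, 6, Argo, 37), (Beta, 6, Vega, 33), (Delta, 6, Argo, 37), (Delta, 6, Vega, 33), (Nova, 14, Argo, 1), (Nova, 14, Atlas, 25), (Nova, 14, Atlas, 34), (Nova, 14, Gamma, 23)}
π_{role, aid, sid} gives {(Argo, 14, 1), (Argo, 6, 37), (Atlas, 14, 25), (Atlas, 14, 34), (Gamma, 14, 23), (Vega, 6, 33)} (2 duplicate(s) eliminated).

{(Argo, 14, 1), (Argo, 6, 37), (Atlas, 14, 25), (Atlas, 14, 34), (Gamma, 14, 23), (Vega, 6, 33)}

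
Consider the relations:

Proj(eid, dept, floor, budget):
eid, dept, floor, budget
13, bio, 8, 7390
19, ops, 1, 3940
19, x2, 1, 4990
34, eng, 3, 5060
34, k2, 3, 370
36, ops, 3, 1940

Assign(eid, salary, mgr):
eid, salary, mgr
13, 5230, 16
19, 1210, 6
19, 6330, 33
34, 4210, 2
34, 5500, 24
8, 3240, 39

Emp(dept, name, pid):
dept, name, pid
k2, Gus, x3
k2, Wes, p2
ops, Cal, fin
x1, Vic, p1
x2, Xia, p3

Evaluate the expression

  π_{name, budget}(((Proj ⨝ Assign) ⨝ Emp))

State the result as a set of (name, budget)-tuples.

{(Cal, 3940), (Gus, 370), (Wes, 370), (Xia, 4990)}

Proj ⋈ Assign (natural join on eid): {(13, bio, 8, 7390, 5230, 16), (19, ops, 1, 3940, 1210, 6), (19, ops, 1, 3940, 6330, 33), (19, x2, 1, 4990, 1210, 6), (19, x2, 1, 4990, 6330, 33), (34, eng, 3, 5060, 4210, 2), (34, eng, 3, 5060, 5500, 24), (34, k2, 3, 370, 4210, 2), (34, k2, 3, 370, 5500, 24)}
(Proj ⨝ Assign) ⋈ Emp (natural join on dept): {(19, ops, 1, 3940, 1210, 6, Cal, fin), (19, ops, 1, 3940, 6330, 33, Cal, fin), (19, x2, 1, 4990, 1210, 6, Xia, p3), (19, x2, 1, 4990, 6330, 33, Xia, p3), (34, k2, 3, 370, 4210, 2, Gus, x3), (34, k2, 3, 370, 4210, 2, Wes, p2), (34, k2, 3, 370, 5500, 24, Gus, x3), (34, k2, 3, 370, 5500, 24, Wes, p2)}
Projecting to name, budget (4 duplicate(s) eliminated): {(Cal, 3940), (Gus, 370), (Wes, 370), (Xia, 4990)}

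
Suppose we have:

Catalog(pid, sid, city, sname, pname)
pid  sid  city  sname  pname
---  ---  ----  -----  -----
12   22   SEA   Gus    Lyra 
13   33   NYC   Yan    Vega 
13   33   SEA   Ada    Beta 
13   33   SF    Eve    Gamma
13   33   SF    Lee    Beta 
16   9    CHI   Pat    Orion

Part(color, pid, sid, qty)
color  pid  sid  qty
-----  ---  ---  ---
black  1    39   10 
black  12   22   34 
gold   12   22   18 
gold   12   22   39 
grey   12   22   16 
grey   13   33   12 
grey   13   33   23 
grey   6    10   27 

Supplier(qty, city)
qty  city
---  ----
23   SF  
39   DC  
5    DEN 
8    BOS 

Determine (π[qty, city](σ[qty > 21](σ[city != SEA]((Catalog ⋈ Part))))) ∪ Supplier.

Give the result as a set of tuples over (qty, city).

{(23, NYC), (23, SF), (39, DC), (5, DEN), (8, BOS)}

Joining Catalog and Part on pid, sid yields {(12, 22, SEA, Gus, Lyra, black, 34), (12, 22, SEA, Gus, Lyra, gold, 18), (12, 22, SEA, Gus, Lyra, gold, 39), (12, 22, SEA, Gus, Lyra, grey, 16), (13, 33, NYC, Yan, Vega, grey, 12), (13, 33, NYC, Yan, Vega, grey, 23), (13, 33, SEA, Ada, Beta, grey, 12), (13, 33, SEA, Ada, Beta, grey, 23), (13, 33, SF, Eve, Gamma, grey, 12), (13, 33, SF, Eve, Gamma, grey, 23), (13, 33, SF, Lee, Beta, grey, 12), (13, 33, SF, Lee, Beta, grey, 23)}.
σ[city != SEA]: keep tuples satisfying city != SEA → {(13, 33, NYC, Yan, Vega, grey, 12), (13, 33, NYC, Yan, Vega, grey, 23), (13, 33, SF, Eve, Gamma, grey, 12), (13, 33, SF, Eve, Gamma, grey, 23), (13, 33, SF, Lee, Beta, grey, 12), (13, 33, SF, Lee, Beta, grey, 23)}
σ[qty > 21]: keep tuples satisfying qty > 21 → {(13, 33, NYC, Yan, Vega, grey, 23), (13, 33, SF, Eve, Gamma, grey, 23), (13, 33, SF, Lee, Beta, grey, 23)}
π_{qty, city} gives {(23, NYC), (23, SF)} (1 duplicate(s) eliminated).
Taking the union: {(23, NYC), (23, SF), (39, DC), (5, DEN), (8, BOS)}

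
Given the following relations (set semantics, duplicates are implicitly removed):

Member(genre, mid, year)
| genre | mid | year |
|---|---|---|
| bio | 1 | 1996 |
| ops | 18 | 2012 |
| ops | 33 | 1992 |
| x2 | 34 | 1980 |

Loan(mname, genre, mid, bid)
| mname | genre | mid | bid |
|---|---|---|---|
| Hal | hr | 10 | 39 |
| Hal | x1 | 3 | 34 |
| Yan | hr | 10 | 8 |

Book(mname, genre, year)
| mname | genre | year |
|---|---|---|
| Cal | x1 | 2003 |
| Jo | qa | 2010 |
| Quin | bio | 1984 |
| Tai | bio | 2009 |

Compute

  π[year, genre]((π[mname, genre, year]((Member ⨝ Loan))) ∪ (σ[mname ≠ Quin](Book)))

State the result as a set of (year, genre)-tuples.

{(2003, x1), (2009, bio), (2010, qa)}

Joining Member and Loan on genre, mid yields {}.
π_{mname, genre, year} gives {}.
Filtering on mname ≠ Quin leaves {(Cal, x1, 2003), (Jo, qa, 2010), (Tai, bio, 2009)}.
Union: {} with {(Cal, x1, 2003), (Jo, qa, 2010), (Tai, bio, 2009)} → {(Cal, x1, 2003), (Jo, qa, 2010), (Tai, bio, 2009)}
π_{year, genre} gives {(2003, x1), (2009, bio), (2010, qa)}.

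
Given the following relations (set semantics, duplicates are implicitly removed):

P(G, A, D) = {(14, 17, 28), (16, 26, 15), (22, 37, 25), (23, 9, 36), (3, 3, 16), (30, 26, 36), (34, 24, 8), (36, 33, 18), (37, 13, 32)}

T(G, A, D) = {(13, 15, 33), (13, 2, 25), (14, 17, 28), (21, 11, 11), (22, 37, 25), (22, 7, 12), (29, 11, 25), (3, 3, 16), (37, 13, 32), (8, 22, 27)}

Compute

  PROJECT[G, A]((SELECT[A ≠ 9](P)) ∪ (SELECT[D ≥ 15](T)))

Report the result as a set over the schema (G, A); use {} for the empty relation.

{(13, 15), (13, 2), (14, 17), (16, 26), (22, 37), (29, 11), (3, 3), (30, 26), (34, 24), (36, 33), (37, 13), (8, 22)}

Apply σ_{A ≠ 9}; surviving tuples: {(14, 17, 28), (16, 26, 15), (22, 37, 25), (3, 3, 16), (30, 26, 36), (34, 24, 8), (36, 33, 18), (37, 13, 32)}
Apply σ_{D ≥ 15}; surviving tuples: {(13, 15, 33), (13, 2, 25), (14, 17, 28), (22, 37, 25), (29, 11, 25), (3, 3, 16), (37, 13, 32), (8, 22, 27)}
Taking the union: {(13, 15, 33), (13, 2, 25), (14, 17, 28), (16, 26, 15), (22, 37, 25), (29, 11, 25), (3, 3, 16), (30, 26, 36), (34, 24, 8), (36, 33, 18), (37, 13, 32), (8, 22, 27)}
Projecting to G, A: {(13, 15), (13, 2), (14, 17), (16, 26), (22, 37), (29, 11), (3, 3), (30, 26), (34, 24), (36, 33), (37, 13), (8, 22)}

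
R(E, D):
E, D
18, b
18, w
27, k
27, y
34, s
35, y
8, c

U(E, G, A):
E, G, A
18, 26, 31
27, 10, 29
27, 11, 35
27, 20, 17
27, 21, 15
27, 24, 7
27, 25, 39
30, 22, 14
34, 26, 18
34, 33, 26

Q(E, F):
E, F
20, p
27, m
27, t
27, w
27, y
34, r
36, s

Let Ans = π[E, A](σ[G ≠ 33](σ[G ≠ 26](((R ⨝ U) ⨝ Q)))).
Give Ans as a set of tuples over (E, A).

{(27, 15), (27, 17), (27, 29), (27, 35), (27, 39), (27, 7)}

R ⋈ U (natural join on E): {(18, b, 26, 31), (18, w, 26, 31), (27, k, 10, 29), (27, k, 11, 35), (27, k, 20, 17), (27, k, 21, 15), (27, k, 24, 7), (27, k, 25, 39), (27, y, 10, 29), (27, y, 11, 35), (27, y, 20, 17), (27, y, 21, 15), (27, y, 24, 7), (27, y, 25, 39), (34, s, 26, 18), (34, s, 33, 26)}
(R ⨝ U) ⋈ Q (natural join on E): {(27, k, 10, 29, m), (27, k, 10, 29, t), (27, k, 10, 29, w), (27, k, 10, 29, y), (27, k, 11, 35, m), (27, k, 11, 35, t), (27, k, 11, 35, w), (27, k, 11, 35, y), (27, k, 20, 17, m), (27, k, 20, 17, t), (27, k, 20, 17, w), (27, k, 20, 17, y), (27, k, 21, 15, m), (27, k, 21, 15, t), (27, k, 21, 15, w), (27, k, 21, 15, y), (27, k, 24, 7, m), (27, k, 24, 7, t), (27, k, 24, 7, w), (27, k, 24, 7, y), (27, k, 25, 39, m), (27, k, 25, 39, t), (27, k, 25, 39, w), (27, k, 25, 39, y), (27, y, 10, 29, m), (27, y, 10, 29, t), (27, y, 10, 29, w), (27, y, 10, 29, y), (27, y, 11, 35, m), (27, y, 11, 35, t), (27, y, 11, 35, w), (27, y, 11, 35, y), (27, y, 20, 17, m), (27, y, 20, 17, t), (27, y, 20, 17, w), (27, y, 20, 17, y), (27, y, 21, 15, m), (27, y, 21, 15, t), (27, y, 21, 15, w), (27, y, 21, 15, y), (27, y, 24, 7, m), (27, y, 24, 7, t), (27, y, 24, 7, w), (27, y, 24, 7, y), (27, y, 25, 39, m), (27, y, 25, 39, t), (27, y, 25, 39, w), (27, y, 25, 39, y), (34, s, 26, 18, r), (34, s, 33, 26, r)}
Selection G ≠ 26: {(27, k, 10, 29, m), (27, k, 10, 29, t), (27, k, 10, 29, w), (27, k, 10, 29, y), (27, k, 11, 35, m), (27, k, 11, 35, t), (27, k, 11, 35, w), (27, k, 11, 35, y), (27, k, 20, 17, m), (27, k, 20, 17, t), (27, k, 20, 17, w), (27, k, 20, 17, y), (27, k, 21, 15, m), (27, k, 21, 15, t), (27, k, 21, 15, w), (27, k, 21, 15, y), (27, k, 24, 7, m), (27, k, 24, 7, t), (27, k, 24, 7, w), (27, k, 24, 7, y), (27, k, 25, 39, m), (27, k, 25, 39, t), (27, k, 25, 39, w), (27, k, 25, 39, y), (27, y, 10, 29, m), (27, y, 10, 29, t), (27, y, 10, 29, w), (27, y, 10, 29, y), (27, y, 11, 35, m), (27, y, 11, 35, t), (27, y, 11, 35, w), (27, y, 11, 35, y), (27, y, 20, 17, m), (27, y, 20, 17, t), (27, y, 20, 17, w), (27, y, 20, 17, y), (27, y, 21, 15, m), (27, y, 21, 15, t), (27, y, 21, 15, w), (27, y, 21, 15, y), (27, y, 24, 7, m), (27, y, 24, 7, t), (27, y, 24, 7, w), (27, y, 24, 7, y), (27, y, 25, 39, m), (27, y, 25, 39, t), (27, y, 25, 39, w), (27, y, 25, 39, y), (34, s, 33, 26, r)}
Selection G ≠ 33: {(27, k, 10, 29, m), (27, k, 10, 29, t), (27, k, 10, 29, w), (27, k, 10, 29, y), (27, k, 11, 35, m), (27, k, 11, 35, t), (27, k, 11, 35, w), (27, k, 11, 35, y), (27, k, 20, 17, m), (27, k, 20, 17, t), (27, k, 20, 17, w), (27, k, 20, 17, y), (27, k, 21, 15, m), (27, k, 21, 15, t), (27, k, 21, 15, w), (27, k, 21, 15, y), (27, k, 24, 7, m), (27, k, 24, 7, t), (27, k, 24, 7, w), (27, k, 24, 7, y), (27, k, 25, 39, m), (27, k, 25, 39, t), (27, k, 25, 39, w), (27, k, 25, 39, y), (27, y, 10, 29, m), (27, y, 10, 29, t), (27, y, 10, 29, w), (27, y, 10, 29, y), (27, y, 11, 35, m), (27, y, 11, 35, t), (27, y, 11, 35, w), (27, y, 11, 35, y), (27, y, 20, 17, m), (27, y, 20, 17, t), (27, y, 20, 17, w), (27, y, 20, 17, y), (27, y, 21, 15, m), (27, y, 21, 15, t), (27, y, 21, 15, w), (27, y, 21, 15, y), (27, y, 24, 7, m), (27, y, 24, 7, t), (27, y, 24, 7, w), (27, y, 24, 7, y), (27, y, 25, 39, m), (27, y, 25, 39, t), (27, y, 25, 39, w), (27, y, 25, 39, y)}
π[E, A]: project onto (E, A) (42 duplicate(s) eliminated) → {(27, 15), (27, 17), (27, 29), (27, 35), (27, 39), (27, 7)}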